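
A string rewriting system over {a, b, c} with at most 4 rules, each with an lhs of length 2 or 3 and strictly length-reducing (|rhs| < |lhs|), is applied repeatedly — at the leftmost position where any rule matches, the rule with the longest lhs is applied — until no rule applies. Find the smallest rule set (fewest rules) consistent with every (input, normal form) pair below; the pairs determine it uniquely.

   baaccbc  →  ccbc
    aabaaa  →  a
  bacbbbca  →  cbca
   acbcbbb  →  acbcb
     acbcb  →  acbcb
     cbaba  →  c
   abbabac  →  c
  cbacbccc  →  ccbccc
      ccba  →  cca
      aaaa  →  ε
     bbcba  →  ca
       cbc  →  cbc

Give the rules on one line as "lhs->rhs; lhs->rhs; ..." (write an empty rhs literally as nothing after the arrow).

aa->; ba->a; bac->c; bb->

  | baaccbc => aaccbc => ccbc
  | aabaaa => baaa => aaa => a
  | bacbbbca => cbbbca => cbca
  | acbcbbb => acbcb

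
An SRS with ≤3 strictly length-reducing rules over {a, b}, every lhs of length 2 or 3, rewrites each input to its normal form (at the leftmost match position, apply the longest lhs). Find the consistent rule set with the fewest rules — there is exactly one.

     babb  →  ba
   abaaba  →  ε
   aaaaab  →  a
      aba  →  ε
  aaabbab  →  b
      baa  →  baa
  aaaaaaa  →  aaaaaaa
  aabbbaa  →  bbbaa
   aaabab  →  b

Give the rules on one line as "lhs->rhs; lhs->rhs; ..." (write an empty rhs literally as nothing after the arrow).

  | babb => bab => ba
  | abaaba => aba => ε
  | aaaaab => aaab => ab => a
  | aba => ε

aab->b; ab->a; aba->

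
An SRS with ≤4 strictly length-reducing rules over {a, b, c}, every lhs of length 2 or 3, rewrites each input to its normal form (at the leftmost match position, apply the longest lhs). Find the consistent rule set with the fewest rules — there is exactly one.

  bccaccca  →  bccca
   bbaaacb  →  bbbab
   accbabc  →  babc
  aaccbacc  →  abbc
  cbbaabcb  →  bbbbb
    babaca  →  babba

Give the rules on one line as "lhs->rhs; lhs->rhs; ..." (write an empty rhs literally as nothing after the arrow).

aab->ba; ac->b; cb->; cbb->bb

  | bccaccca => bccbcca => bccca
  | bbaaacb => bbaabb => bbbab
  | accbabc => bcbabc => babc
  | aaccbacc => abcbacc => abacc => abbc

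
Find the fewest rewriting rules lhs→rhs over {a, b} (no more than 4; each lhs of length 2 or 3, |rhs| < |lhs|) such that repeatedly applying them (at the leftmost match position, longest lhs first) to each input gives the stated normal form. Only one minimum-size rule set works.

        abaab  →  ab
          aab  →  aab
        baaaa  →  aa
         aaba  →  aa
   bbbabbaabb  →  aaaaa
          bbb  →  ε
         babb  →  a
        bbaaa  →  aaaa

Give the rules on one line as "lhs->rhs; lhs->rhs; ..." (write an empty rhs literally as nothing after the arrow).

ba->; baa->; bb->a; bbb->

  | abaab => ab
  | aab
  | baaaa => aa
  | aaba => aa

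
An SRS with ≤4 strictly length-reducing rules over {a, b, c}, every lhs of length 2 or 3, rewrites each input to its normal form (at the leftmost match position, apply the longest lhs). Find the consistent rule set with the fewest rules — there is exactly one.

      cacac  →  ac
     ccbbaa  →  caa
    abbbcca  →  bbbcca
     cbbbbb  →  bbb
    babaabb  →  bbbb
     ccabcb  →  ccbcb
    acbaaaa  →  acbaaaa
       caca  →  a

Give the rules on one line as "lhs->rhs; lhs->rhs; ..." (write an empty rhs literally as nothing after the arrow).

ab->b; cac->; cbb->

  | cacac => ac
  | ccbbaa => caa
  | abbbcca => bbbcca
  | cbbbbb => bbb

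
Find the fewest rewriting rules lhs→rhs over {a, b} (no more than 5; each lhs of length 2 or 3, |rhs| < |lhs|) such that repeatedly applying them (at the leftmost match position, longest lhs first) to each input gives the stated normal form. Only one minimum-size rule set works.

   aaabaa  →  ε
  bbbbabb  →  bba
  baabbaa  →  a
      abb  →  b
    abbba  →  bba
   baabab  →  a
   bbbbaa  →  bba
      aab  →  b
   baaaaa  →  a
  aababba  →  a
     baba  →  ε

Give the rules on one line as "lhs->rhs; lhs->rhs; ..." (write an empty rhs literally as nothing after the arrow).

aa->; ab->; baa->ab; bab->a

  | aaabaa => abaa => aa => ε
  | bbbbabb => bbbab => bba
  | baabbaa => abbbaa => bbaa => bab => a
  | abb => b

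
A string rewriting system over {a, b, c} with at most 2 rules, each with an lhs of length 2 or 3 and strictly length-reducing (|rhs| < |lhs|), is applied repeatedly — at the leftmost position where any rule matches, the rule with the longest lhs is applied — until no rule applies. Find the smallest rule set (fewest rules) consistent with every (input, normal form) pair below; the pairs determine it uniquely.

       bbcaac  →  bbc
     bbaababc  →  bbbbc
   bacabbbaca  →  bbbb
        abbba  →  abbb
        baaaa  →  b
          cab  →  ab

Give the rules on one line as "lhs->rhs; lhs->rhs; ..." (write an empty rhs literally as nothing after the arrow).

  | bbcaac => bbaac => bbac => bbc
  | bbaababc => bbababc => bbbabc => bbbbc
  | bacabbbaca => bcabbbaca => babbbaca => bbbbaca => bbbbca => bbbba => bbbb
  | abbba => abbb

ba->b; ca->a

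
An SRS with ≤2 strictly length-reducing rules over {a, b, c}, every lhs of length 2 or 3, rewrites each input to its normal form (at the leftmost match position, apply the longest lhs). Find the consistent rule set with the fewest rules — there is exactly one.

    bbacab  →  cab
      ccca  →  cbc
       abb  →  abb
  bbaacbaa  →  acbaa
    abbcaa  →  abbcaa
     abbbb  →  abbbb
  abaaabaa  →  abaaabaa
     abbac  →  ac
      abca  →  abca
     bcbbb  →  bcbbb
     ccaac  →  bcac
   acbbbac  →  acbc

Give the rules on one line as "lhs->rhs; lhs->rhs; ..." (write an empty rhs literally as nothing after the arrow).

bba->; cca->bc

  | bbacab => cab
  | ccca => cbc
  | abb
  | bbaacbaa => acbaa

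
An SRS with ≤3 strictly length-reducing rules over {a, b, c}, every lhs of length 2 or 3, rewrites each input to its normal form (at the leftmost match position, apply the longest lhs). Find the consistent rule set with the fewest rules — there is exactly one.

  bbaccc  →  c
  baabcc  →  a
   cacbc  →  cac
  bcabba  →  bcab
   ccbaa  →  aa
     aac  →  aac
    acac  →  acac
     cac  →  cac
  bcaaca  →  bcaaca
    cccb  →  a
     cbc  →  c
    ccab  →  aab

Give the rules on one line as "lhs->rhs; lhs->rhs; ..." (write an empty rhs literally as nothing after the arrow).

ba->; cb->; cc->a

  | bbaccc => bccc => bac => c
  | baabcc => abcc => aba => a
  | cacbc => cac
  | bcabba => bcab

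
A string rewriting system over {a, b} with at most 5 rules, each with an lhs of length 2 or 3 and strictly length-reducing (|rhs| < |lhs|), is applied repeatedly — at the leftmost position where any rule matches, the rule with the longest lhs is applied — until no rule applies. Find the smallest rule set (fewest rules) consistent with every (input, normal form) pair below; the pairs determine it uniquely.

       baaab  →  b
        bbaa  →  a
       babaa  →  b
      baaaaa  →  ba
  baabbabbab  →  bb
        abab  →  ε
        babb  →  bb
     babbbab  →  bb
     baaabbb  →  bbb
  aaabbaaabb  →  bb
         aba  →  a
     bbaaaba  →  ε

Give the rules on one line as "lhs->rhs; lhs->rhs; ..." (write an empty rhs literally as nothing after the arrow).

aa->; aab->bb; ab->; bba->ab

  | baaab => bab => b
  | bbaa => aba => a
  | babaa => baa => b
  | baaaaa => baaa => ba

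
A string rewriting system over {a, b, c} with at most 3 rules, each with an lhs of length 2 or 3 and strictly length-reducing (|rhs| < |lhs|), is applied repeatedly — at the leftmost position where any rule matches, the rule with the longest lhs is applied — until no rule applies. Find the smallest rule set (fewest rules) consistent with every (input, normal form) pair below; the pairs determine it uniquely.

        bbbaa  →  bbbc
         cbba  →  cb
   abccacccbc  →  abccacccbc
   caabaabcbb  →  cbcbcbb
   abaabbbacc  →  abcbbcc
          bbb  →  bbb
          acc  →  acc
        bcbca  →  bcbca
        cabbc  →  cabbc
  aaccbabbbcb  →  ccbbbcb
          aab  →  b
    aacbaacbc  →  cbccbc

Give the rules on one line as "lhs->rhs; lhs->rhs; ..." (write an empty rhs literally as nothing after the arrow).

  | bbbaa => bbbc
  | cbba => cb
  | abccacccbc
  | caabaabcbb => cbaabcbb => cbcbcbb

aa->; ba->; baa->bc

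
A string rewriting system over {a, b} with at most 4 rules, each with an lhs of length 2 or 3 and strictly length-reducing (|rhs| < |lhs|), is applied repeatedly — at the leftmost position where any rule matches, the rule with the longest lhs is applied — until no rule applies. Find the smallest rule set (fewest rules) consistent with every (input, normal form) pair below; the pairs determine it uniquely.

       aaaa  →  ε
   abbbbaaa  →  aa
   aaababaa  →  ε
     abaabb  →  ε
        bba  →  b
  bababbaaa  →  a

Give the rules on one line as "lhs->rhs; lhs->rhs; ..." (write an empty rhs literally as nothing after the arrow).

  | aaaa => ba => ε
  | abbbbaaa => bbbaaa => baaa => aa
  | aaababaa => bbabaa => bbaa => ba => ε
  | abaabb => aabb => ab => ε

aaa->b; ab->; ba->; bbb->b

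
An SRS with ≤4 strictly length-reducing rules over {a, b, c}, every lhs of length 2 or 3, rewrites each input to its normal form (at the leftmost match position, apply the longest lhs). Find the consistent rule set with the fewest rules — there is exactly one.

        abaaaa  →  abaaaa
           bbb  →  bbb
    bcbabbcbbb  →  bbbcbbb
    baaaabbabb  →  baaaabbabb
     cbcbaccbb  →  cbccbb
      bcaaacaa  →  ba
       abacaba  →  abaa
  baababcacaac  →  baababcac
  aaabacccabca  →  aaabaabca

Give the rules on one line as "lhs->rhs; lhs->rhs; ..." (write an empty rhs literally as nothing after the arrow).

  | abaaaa
  | bbb
  | bcbabbcbbb => bbbcbbb
  | baaaabbabb

caa->; cab->; cba->; ccc->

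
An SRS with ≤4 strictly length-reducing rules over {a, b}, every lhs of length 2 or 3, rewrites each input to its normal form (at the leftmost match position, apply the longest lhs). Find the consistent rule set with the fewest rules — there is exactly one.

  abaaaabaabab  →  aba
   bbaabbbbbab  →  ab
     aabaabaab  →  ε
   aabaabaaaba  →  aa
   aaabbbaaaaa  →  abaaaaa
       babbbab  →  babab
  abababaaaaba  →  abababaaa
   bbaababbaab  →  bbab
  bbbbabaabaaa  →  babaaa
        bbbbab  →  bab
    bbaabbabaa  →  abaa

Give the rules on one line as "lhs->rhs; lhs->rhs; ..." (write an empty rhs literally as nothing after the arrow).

  | abaaaabaabab => abaaaabab => abaaab => aba
  | bbaabbbbbab => bbbbbbab => bbbab => ab
  | aabaabaab => aabaab => aab => ε
  | aabaabaaaba => aabaaaba => aaaba => aa

aab->; abb->ab; bbb->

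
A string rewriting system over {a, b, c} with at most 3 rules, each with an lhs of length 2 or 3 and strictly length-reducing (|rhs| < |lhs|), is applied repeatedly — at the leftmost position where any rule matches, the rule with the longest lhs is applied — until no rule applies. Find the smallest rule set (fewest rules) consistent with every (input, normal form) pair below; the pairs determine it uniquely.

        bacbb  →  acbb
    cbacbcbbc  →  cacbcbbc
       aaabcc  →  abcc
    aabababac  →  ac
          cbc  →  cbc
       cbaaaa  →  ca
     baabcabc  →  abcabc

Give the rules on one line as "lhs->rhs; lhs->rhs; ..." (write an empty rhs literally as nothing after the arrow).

  | bacbb => acbb
  | cbacbcbbc => cacbcbbc
  | aaabcc => aabcc => abcc
  | aabababac => abababac => aababac => ababac => aabac => abac => aac => ac

aa->a; ba->a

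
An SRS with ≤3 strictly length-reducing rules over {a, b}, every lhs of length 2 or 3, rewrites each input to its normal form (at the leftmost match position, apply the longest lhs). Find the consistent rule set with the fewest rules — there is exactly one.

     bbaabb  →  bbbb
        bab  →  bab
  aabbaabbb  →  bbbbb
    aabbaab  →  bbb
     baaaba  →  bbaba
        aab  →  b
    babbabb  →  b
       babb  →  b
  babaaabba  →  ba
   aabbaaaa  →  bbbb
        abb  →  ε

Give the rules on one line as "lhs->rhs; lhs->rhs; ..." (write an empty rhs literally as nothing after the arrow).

aa->b; aab->b; abb->

  | bbaabb => bbbb
  | bab
  | aabbaabbb => bbaabbb => bbbbb
  | aabbaab => bbaab => bbb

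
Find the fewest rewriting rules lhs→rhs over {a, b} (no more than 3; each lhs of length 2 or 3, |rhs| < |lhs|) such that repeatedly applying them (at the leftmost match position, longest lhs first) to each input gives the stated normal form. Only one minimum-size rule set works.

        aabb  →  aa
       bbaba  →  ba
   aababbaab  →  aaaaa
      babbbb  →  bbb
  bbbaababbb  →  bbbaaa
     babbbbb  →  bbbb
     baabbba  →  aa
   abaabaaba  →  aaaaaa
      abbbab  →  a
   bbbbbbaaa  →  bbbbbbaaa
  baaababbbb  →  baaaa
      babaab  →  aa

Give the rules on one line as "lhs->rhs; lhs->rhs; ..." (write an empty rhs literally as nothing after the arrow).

  | aabb => aba => aa
  | bbaba => ba
  | aababbaab => aaabbaab => aabaaab => aaaaab => aaaaa
  | babbbb => bbb

ab->a; abb->ba; bab->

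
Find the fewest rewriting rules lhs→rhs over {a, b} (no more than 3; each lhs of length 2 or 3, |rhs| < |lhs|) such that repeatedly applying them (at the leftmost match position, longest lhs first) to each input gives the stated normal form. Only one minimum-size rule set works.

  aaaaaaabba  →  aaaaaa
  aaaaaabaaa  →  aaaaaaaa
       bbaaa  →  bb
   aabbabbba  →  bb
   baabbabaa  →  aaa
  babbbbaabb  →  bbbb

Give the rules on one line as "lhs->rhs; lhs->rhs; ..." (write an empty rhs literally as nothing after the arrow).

  | aaaaaaabba => aaaaaaba => aaaaaa
  | aaaaaabaaa => aaaaaaaa
  | bbaaa => bbaa => bba => bb
  | aabbabbba => ababbba => abbba => bba => bb

ab->; bab->a; bba->bb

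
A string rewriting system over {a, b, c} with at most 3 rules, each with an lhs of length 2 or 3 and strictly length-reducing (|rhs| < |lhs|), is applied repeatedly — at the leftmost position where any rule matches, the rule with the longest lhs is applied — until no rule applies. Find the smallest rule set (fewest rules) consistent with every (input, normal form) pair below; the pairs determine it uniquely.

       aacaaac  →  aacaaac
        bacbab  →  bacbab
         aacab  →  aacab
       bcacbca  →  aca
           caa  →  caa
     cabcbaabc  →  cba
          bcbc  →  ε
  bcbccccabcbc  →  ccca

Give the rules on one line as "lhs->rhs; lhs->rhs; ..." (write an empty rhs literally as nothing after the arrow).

  | aacaaac
  | bacbab
  | aacab
  | bcacbca => acbca => aca

aba->b; bc->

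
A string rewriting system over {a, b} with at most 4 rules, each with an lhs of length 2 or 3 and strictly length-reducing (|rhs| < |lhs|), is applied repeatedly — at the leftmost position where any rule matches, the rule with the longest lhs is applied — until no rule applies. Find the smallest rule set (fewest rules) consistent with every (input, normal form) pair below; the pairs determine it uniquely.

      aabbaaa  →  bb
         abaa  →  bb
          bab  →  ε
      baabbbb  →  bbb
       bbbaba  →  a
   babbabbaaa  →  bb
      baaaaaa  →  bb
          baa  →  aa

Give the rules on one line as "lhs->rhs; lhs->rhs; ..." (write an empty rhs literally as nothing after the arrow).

  | aabbaaa => baaa => aaa => bb
  | abaa => aaa => bb
  | bab => ε
  | baabbbb => aabbbb => bbb

aaa->bb; aab->; ba->a; bab->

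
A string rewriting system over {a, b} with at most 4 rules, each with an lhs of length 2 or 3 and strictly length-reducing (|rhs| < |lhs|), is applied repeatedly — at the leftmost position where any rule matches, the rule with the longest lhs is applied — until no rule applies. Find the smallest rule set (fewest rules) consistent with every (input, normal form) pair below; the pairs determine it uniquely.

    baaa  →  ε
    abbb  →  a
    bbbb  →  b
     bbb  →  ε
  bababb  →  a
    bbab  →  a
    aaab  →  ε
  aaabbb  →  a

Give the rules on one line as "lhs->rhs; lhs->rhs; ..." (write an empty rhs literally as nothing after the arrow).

  | baaa => bbb => ab => ε
  | abbb => bb => a
  | bbbb => abb => b
  | bbb => ab => ε

aaa->bb; ab->; bb->a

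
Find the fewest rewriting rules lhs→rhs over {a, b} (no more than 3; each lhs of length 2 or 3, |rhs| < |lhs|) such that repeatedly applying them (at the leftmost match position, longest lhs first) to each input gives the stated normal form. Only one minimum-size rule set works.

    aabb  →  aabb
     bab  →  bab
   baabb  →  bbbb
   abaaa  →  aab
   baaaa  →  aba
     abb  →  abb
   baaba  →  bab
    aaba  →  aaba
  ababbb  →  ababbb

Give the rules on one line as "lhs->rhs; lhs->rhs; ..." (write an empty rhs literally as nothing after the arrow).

baa->bb; bba->ab

  | aabb
  | bab
  | baabb => bbbb
  | abaaa => abba => aab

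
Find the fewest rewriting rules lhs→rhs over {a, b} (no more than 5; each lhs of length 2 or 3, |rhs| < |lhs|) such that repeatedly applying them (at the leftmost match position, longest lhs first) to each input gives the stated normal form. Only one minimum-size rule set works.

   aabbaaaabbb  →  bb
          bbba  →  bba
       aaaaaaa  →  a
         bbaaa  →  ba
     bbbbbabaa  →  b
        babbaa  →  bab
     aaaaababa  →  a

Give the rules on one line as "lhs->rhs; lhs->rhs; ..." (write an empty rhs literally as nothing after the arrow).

aa->; aba->a; baa->; bbb->bb

  | aabbaaaabbb => bbaaaabbb => baabbb => bbb => bb
  | bbba => bba
  | aaaaaaa => aaaaa => aaa => a
  | bbaaa => ba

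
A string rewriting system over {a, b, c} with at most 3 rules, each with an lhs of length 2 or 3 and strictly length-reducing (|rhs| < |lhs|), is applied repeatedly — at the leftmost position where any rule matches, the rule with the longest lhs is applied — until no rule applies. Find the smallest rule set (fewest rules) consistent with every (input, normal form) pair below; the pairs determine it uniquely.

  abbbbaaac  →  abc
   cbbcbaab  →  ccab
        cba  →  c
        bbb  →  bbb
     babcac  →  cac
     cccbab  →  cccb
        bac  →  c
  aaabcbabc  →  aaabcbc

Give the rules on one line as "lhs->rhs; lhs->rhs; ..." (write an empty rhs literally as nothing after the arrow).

  | abbbbaaac => abbbaac => abbac => abc
  | cbbcbaab => cbbcab => cbcab => ccab
  | cba => c
  | bbb

ba->; bca->ca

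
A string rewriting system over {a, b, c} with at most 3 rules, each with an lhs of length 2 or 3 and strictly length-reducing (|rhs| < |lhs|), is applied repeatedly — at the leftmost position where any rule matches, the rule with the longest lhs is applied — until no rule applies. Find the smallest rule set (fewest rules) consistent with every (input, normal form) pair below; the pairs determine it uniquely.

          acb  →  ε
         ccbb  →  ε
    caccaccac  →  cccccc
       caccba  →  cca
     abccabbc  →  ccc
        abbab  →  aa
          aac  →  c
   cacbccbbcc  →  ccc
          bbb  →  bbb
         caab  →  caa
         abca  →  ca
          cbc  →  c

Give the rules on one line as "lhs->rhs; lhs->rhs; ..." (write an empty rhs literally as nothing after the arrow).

  | acb => cb => ε
  | ccbb => cb => ε
  | caccaccac => cccaccac => cccccac => cccccc
  | caccba => cccba => cca

ab->a; ac->c; cb->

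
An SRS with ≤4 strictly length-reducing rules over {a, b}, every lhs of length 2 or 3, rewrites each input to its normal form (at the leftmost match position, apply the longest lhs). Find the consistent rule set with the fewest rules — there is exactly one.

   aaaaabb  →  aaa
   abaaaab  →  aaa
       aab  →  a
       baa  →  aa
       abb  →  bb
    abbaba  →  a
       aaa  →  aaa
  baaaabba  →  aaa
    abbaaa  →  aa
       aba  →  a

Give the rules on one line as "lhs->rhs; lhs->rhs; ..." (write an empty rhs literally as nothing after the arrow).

aab->a; ab->b; ba->a; bba->

  | aaaaabb => aaaab => aaa
  | abaaaab => baaaab => aaaab => aaa
  | aab => a
  | baa => aa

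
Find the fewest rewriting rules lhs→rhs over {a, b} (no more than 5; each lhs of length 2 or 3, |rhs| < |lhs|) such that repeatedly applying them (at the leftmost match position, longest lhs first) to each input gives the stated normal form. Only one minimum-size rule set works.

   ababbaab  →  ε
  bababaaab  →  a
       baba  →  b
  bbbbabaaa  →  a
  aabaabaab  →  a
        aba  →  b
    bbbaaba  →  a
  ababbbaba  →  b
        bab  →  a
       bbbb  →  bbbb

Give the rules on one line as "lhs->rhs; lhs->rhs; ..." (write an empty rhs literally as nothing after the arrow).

aa->b; ab->a; ba->; bab->a

  | ababbaab => aabbaab => bbbaab => bbab => ba => ε
  | bababaaab => aabaaab => bbaaab => baab => ab => a
  | baba => aa => b
  | bbbbabaaa => bbbaaaa => bbaaa => baa => a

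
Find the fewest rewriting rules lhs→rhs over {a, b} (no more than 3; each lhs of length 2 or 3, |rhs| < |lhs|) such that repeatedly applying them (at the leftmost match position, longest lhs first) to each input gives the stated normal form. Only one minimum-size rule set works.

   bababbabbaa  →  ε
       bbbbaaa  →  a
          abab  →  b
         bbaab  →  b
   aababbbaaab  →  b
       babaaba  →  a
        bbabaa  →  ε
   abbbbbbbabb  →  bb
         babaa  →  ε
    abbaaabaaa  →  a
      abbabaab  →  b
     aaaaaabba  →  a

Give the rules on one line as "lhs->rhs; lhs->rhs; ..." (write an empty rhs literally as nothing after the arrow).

  | bababbabbaa => ababbabbaa => babbabbaa => abbabbaa => bbabbaa => babbaa => abbaa => bbaa => baa => aa => ε
  | bbbbaaa => bbbaaa => bbaaa => baaa => aaa => a
  | abab => bab => ab => b
  | bbaab => baab => aab => b

aa->; ab->b; ba->a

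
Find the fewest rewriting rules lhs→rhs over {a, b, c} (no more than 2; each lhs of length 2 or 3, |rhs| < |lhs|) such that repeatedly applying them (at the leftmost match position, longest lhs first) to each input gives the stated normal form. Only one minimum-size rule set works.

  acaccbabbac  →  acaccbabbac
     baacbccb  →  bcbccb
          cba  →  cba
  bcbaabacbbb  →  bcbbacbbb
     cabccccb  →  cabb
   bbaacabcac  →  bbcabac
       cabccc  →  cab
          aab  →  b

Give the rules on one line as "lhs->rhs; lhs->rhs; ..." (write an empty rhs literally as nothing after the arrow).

  | acaccbabbac
  | baacbccb => bcbccb
  | cba
  | bcbaabacbbb => bcbbacbbb

aa->; abc->ab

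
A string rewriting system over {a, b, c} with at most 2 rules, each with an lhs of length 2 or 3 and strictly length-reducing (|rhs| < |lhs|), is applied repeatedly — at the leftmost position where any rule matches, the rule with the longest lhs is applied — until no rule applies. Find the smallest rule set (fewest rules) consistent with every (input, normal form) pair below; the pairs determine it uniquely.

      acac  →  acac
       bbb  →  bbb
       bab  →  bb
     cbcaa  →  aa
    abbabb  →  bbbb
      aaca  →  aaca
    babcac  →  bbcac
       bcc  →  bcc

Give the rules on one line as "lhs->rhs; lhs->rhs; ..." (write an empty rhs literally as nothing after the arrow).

ab->b; cbc->

  | acac
  | bbb
  | bab => bb
  | cbcaa => aa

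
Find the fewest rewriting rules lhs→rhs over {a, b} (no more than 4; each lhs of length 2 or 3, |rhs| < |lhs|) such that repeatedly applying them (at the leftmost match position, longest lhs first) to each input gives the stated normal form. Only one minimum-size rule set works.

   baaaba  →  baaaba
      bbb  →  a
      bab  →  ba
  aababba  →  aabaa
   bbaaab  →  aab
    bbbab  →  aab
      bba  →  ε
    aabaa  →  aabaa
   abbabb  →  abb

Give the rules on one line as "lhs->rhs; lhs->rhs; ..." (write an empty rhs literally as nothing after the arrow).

bab->ba; bba->; bbb->a

  | baaaba
  | bbb => a
  | bab => ba
  | aababba => aababa => aabaa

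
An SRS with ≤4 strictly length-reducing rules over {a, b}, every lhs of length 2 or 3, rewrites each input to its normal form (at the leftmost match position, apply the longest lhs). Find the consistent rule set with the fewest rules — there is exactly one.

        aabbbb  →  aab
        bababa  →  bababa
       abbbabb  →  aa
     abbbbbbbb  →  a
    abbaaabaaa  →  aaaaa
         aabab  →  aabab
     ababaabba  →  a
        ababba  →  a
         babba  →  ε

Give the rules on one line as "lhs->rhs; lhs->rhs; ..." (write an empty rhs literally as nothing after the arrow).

baa->; bb->; bbb->

  | aabbbb => aab
  | bababa
  | abbbabb => aabb => aa
  | abbbbbbbb => abbbbb => abb => a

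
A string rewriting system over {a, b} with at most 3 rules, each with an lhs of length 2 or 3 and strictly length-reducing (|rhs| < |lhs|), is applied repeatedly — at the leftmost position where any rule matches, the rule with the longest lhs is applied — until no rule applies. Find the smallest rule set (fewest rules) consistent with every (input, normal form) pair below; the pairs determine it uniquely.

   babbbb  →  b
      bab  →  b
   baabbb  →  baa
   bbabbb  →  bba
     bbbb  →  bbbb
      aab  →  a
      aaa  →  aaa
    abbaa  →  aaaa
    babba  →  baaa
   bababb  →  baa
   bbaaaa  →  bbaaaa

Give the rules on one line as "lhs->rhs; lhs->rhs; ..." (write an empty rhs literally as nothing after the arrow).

aab->a; ab->; abb->aa

  | babbbb => baabb => bab => b
  | bab => b
  | baabbb => babb => baa
  | bbabbb => bbaab => bba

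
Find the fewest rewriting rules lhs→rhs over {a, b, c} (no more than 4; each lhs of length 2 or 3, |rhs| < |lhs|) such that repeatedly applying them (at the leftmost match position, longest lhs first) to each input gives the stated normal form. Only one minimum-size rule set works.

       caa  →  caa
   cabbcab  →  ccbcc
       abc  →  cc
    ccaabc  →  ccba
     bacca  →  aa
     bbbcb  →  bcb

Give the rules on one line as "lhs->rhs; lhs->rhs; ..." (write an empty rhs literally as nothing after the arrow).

ab->c; acc->ba; bb->

  | caa
  | cabbcab => ccbcab => ccbcc
  | abc => cc
  | ccaabc => ccacc => ccba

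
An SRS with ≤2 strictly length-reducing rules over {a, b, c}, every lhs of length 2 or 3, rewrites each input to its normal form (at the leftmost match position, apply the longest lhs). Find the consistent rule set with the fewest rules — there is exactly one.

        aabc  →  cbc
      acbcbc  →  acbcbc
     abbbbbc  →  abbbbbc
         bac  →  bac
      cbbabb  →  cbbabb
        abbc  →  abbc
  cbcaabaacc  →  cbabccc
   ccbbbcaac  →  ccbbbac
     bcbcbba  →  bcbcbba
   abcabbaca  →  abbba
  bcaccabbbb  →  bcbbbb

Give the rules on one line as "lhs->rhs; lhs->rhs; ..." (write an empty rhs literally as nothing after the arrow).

aa->c; ca->

  | aabc => cbc
  | acbcbc
  | abbbbbc
  | bac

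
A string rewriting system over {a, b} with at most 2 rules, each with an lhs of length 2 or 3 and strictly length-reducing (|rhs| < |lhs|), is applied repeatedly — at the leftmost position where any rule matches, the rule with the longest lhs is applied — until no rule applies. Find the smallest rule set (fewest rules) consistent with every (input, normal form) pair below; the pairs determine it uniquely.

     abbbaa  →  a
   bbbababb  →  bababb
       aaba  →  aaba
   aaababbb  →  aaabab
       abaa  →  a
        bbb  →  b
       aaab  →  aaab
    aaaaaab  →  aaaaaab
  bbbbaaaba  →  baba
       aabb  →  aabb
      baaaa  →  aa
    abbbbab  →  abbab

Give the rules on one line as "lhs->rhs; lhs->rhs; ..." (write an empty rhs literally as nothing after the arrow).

  | abbbaa => abaa => a
  | bbbababb => bababb
  | aaba
  | aaababbb => aaabab

baa->; bbb->b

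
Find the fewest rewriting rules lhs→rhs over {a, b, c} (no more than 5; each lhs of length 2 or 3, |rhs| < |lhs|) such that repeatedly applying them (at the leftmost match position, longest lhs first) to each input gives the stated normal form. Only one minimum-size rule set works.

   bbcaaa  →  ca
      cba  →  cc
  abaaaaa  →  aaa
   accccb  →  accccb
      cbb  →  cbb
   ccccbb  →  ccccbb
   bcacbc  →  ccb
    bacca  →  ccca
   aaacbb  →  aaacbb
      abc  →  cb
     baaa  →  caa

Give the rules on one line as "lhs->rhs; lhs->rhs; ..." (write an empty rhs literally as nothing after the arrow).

  | bbcaaa => bbaaa => bcaa => baa => ca
  | cba => cc
  | abaaaaa => acaaaa => aaa
  | accccb

abc->cb; aca->; ba->c; bc->b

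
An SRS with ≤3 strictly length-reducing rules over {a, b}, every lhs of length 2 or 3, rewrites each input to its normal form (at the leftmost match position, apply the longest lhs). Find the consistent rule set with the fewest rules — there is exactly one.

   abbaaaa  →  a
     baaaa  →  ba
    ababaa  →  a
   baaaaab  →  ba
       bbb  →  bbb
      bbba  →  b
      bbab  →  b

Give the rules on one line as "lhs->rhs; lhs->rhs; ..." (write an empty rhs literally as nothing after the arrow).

aa->a; ab->a; bba->

  | abbaaaa => abaaaa => aaaaa => aaaa => aaa => aa => a
  | baaaa => baaa => baa => ba
  | ababaa => aabaa => abaa => aaa => aa => a
  | baaaaab => baaaab => baaab => baab => bab => ba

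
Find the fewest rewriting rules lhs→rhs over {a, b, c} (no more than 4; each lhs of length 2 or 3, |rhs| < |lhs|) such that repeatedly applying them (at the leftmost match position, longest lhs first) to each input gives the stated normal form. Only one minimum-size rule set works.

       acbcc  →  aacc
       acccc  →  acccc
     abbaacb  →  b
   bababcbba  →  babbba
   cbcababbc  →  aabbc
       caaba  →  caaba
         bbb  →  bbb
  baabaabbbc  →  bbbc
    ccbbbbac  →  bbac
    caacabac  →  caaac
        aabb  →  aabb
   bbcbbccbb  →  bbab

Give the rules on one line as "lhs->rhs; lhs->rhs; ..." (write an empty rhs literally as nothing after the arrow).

abc->; baa->; cab->; cb->a

  | acbcc => aacc
  | acccc
  | abbaacb => abcb => b
  | bababcbba => babbba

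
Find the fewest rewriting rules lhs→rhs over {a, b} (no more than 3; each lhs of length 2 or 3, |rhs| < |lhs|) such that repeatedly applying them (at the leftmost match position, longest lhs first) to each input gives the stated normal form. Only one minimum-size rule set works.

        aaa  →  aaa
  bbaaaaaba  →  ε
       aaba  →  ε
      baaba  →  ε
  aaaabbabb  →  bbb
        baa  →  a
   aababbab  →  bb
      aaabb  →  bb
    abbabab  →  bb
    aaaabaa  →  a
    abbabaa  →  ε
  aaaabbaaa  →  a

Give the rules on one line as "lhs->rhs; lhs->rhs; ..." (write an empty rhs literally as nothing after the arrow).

ab->b; ba->

  | aaa
  | bbaaaaaba => baaaaba => aaaba => aaba => aba => ba => ε
  | aaba => aba => ba => ε
  | baaba => aba => ba => ε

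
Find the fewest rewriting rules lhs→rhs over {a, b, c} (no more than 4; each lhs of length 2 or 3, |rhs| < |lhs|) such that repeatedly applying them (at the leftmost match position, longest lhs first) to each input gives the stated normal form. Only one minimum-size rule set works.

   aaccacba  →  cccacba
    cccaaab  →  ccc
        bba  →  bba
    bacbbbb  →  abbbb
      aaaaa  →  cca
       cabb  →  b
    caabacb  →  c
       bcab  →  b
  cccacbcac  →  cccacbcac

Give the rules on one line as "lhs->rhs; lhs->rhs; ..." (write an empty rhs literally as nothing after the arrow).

aa->c; bac->a; cab->

  | aaccacba => cccacba
  | cccaaab => ccccab => ccc
  | bba
  | bacbbbb => abbbb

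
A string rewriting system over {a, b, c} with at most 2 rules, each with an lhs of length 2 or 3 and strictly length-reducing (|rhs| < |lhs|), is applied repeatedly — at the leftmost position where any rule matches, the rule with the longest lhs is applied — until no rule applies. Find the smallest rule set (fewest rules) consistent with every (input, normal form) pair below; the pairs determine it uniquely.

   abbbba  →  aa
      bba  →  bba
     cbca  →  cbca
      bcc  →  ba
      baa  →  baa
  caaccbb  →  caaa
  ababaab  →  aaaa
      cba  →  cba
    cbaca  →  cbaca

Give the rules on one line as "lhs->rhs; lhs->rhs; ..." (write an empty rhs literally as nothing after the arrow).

ab->a; cc->a

  | abbbba => abbba => abba => aba => aa
  | bba
  | cbca
  | bcc => ba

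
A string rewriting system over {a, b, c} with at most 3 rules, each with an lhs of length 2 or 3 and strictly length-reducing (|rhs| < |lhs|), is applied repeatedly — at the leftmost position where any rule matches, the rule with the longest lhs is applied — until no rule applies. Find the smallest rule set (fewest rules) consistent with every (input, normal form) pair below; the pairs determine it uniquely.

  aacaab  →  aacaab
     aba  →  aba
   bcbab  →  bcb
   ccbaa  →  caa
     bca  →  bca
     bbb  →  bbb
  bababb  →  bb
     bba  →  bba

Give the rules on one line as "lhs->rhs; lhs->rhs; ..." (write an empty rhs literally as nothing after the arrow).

bab->b; ccb->c

  | aacaab
  | aba
  | bcbab => bcb
  | ccbaa => caa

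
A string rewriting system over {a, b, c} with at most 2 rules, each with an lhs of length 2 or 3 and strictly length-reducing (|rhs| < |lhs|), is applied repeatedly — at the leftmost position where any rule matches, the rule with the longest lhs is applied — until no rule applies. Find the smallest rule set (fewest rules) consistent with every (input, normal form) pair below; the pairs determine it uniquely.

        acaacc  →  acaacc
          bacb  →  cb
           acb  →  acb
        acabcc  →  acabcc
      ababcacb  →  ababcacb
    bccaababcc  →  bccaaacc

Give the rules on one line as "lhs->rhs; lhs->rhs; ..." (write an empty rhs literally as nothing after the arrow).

  | acaacc
  | bacb => cb
  | acb
  | acabcc

aab->aa; bac->c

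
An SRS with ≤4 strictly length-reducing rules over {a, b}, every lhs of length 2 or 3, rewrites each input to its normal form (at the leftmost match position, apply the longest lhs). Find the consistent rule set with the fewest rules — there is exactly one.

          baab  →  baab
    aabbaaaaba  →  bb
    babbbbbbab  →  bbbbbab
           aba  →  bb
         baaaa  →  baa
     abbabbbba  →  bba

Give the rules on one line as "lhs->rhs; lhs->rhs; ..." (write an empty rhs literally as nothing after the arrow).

  | baab
  | aabbaaaaba => aaaaaba => aaaba => aba => bb
  | babbbbbbab => bbbbbab
  | aba => bb

aaa->a; aba->bb; abb->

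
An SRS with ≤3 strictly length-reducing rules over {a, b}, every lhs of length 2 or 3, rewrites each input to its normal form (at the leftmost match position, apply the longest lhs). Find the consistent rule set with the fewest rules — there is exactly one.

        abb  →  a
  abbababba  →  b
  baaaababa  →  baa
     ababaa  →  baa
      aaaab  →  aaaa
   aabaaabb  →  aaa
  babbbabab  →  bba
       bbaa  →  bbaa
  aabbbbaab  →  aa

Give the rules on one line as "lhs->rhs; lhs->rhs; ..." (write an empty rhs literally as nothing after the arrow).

  | abb => ab => a
  | abbababba => abababba => babba => baba => b
  | baaaababa => baaaba => baa
  | ababaa => baa

ab->a; aba->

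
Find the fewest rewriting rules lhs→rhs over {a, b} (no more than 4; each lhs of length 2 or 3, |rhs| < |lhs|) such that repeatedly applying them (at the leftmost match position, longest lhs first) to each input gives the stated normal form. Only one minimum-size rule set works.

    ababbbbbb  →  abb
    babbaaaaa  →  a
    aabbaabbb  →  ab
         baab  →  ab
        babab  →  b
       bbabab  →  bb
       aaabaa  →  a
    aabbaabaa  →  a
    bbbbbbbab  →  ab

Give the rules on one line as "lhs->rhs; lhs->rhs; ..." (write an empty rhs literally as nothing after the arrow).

  | ababbbbbb => abbbbbb => aabbbb => abbbb => aabb => abb
  | babbaaaaa => bbaaaaa => baaaa => aaa => aa => a
  | aabbaabbb => abbaabbb => ababbb => abbb => aab => ab
  | baab => ab

aa->a; ba->; bbb->ab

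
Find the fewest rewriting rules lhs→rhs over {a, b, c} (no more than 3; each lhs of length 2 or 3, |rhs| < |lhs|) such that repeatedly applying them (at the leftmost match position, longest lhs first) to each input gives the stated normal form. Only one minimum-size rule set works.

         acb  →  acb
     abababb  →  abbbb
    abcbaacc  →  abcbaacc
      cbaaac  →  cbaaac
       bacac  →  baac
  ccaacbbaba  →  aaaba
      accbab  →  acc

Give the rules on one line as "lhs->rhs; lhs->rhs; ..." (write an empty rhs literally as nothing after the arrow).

  | acb
  | abababb => abbabb => abbbb
  | abcbaacc
  | cbaaac

bab->bb; ca->a; cbb->c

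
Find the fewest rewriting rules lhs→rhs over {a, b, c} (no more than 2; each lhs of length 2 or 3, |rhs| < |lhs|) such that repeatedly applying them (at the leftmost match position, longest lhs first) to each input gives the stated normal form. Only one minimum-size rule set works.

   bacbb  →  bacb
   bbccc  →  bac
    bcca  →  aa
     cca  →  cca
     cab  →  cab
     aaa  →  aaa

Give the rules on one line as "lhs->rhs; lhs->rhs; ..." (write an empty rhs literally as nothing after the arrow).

bcc->a; cbb->cb

  | bacbb => bacb
  | bbccc => bac
  | bcca => aa
  | cca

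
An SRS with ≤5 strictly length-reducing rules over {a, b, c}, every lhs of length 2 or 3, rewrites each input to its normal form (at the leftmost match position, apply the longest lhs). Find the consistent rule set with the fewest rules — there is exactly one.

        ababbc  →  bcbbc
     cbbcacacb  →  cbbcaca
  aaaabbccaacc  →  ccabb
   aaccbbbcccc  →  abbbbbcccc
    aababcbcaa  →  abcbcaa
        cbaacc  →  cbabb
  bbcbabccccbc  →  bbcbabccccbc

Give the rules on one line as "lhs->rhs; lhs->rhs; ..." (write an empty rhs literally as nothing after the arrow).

  | ababbc => bcbbc
  | cbbcacacb => cbbcaca
  | aaaabbccaacc => aabccaacc => ccaacc => ccabb
  | aaccbbbcccc => abbbbbcccc

aab->; aba->bc; acb->a; acc->bb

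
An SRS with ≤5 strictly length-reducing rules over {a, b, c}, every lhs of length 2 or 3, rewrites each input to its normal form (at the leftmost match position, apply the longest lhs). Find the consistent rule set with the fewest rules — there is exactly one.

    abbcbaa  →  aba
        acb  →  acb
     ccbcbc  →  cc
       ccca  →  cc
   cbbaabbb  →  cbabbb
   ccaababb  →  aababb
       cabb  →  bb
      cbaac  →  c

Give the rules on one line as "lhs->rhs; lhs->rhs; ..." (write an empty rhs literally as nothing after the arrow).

  | abbcbaa => abbaa => aba
  | acb
  | ccbcbc => ccbc => cc
  | ccca => cc

baa->a; bc->; ca->; caa->aa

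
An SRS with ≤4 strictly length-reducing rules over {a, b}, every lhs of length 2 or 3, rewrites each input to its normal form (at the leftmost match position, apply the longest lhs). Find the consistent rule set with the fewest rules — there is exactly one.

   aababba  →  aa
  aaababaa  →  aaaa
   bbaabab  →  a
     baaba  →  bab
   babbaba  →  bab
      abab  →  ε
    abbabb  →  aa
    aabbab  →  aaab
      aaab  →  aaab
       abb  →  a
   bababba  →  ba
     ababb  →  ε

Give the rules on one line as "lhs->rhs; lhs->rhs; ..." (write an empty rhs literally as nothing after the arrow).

aba->b; bb->; bbb->

  | aababba => abbba => aa
  | aaababaa => aabbaa => aaaa
  | bbaabab => aabab => abb => a
  | baaba => bab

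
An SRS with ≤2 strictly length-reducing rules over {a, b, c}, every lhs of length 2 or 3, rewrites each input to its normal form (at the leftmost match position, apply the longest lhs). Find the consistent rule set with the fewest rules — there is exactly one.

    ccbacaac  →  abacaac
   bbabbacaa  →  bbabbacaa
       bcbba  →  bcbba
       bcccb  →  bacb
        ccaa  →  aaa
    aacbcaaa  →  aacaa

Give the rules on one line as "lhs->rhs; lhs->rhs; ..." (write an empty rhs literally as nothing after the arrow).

bca->; cc->a

  | ccbacaac => abacaac
  | bbabbacaa
  | bcbba
  | bcccb => bacb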